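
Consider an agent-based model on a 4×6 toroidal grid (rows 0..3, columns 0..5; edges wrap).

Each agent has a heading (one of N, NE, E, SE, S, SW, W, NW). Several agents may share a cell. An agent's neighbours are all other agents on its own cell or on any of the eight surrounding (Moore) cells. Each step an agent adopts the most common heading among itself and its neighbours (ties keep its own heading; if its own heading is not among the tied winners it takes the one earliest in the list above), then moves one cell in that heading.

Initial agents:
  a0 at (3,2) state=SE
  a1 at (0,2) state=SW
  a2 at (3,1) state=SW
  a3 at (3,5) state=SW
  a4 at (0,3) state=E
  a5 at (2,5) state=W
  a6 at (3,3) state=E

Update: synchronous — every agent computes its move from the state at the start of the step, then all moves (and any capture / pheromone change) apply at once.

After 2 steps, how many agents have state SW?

2

t=1: a0@(3,3):E a1@(1,1):SW a2@(0,0):SW a3@(0,4):SW a4@(0,4):E a5@(2,4):W a6@(3,4):E
t=2: a0@(3,4):E a1@(2,0):SW a2@(1,5):SW a3@(0,5):E a4@(0,5):E a5@(2,5):E a6@(3,5):E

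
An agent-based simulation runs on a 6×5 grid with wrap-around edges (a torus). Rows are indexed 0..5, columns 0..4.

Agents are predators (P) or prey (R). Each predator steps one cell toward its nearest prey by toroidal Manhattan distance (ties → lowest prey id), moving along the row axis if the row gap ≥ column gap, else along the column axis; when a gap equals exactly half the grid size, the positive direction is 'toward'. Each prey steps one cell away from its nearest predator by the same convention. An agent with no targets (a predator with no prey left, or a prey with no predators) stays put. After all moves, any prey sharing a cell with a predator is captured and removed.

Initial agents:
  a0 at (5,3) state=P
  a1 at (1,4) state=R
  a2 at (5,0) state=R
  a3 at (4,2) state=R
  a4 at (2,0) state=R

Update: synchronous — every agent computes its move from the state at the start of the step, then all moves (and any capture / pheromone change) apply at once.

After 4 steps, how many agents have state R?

4

t=1: a0@(5,4):P a1@(2,4):R a2@(5,1):R a3@(3,2):R a4@(1,0):R
t=2: a0@(5,0):P a1@(1,4):R a2@(5,2):R a3@(2,2):R a4@(2,0):R
t=3: a0@(5,1):P a1@(2,4):R a2@(5,3):R a3@(1,2):R a4@(1,0):R
t=4: a0@(5,2):P a1@(1,4):R a2@(5,4):R a3@(2,2):R a4@(2,0):R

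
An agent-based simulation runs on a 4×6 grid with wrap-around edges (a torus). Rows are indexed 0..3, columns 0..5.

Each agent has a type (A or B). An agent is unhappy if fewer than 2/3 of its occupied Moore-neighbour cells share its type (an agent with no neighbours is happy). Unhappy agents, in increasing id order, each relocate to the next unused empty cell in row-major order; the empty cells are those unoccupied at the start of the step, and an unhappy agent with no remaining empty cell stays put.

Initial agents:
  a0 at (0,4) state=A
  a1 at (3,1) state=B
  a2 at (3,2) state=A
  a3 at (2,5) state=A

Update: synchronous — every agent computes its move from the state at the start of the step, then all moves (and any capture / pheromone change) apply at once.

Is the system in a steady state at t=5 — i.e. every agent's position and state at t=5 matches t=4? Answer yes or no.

no

t=1: a0@(0,4):A a1@(0,0):B a2@(0,1):A a3@(2,5):A
t=2: a0@(0,4):A a1@(0,2):B a2@(0,3):A a3@(2,5):A
t=3: a0@(0,4):A a1@(0,0):B a2@(0,1):A a3@(2,5):A
t=4: a0@(0,4):A a1@(0,2):B a2@(0,3):A a3@(2,5):A
t=5: a0@(0,4):A a1@(0,0):B a2@(0,1):A a3@(2,5):A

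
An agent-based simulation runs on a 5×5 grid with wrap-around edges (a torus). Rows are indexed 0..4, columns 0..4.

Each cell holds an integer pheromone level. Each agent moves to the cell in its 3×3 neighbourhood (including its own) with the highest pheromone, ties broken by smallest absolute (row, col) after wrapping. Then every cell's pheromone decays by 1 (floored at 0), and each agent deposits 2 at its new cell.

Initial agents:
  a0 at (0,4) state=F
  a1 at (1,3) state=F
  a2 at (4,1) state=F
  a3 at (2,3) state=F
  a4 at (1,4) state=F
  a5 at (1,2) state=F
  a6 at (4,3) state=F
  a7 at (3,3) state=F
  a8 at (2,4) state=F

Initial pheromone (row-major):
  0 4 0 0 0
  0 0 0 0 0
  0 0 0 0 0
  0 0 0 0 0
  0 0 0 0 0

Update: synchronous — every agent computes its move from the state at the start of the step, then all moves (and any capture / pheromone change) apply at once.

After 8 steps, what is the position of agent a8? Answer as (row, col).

t=1: a0@(0,0) a1@(0,2) a2@(0,1) a3@(1,2) a4@(0,0) a5@(0,1) a6@(0,2) a7@(2,2) a8@(1,0) | pheromone: 4 7 4 0 0 / 2 0 2 0 0 / 0 0 2 0 0 / 0 0 0 0 0 / 0 0 0 0 0
t=2: a0@(0,1) a1@(0,1) a2@(0,1) a3@(0,1) a4@(0,1) a5@(0,1) a6@(0,1) a7@(1,2) a8@(0,1) | pheromone: 3 22 3 0 0 / 1 0 3 0 0 / 0 0 1 0 0 / 0 0 0 0 0 / 0 0 0 0 0
t=3: a0@(0,1) a1@(0,1) a2@(0,1) a3@(0,1) a4@(0,1) a5@(0,1) a6@(0,1) a7@(0,1) a8@(0,1) | pheromone: 2 39 2 0 0 / 0 0 2 0 0 / 0 0 0 0 0 / 0 0 0 0 0 / 0 0 0 0 0
t=4: a0@(0,1) a1@(0,1) a2@(0,1) a3@(0,1) a4@(0,1) a5@(0,1) a6@(0,1) a7@(0,1) a8@(0,1) | pheromone: 1 56 1 0 0 / 0 0 1 0 0 / 0 0 0 0 0 / 0 0 0 0 0 / 0 0 0 0 0
t=5: a0@(0,1) a1@(0,1) a2@(0,1) a3@(0,1) a4@(0,1) a5@(0,1) a6@(0,1) a7@(0,1) a8@(0,1) | pheromone: 0 73 0 0 0 / 0 0 0 0 0 / 0 0 0 0 0 / 0 0 0 0 0 / 0 0 0 0 0
t=6: a0@(0,1) a1@(0,1) a2@(0,1) a3@(0,1) a4@(0,1) a5@(0,1) a6@(0,1) a7@(0,1) a8@(0,1) | pheromone: 0 90 0 0 0 / 0 0 0 0 0 / 0 0 0 0 0 / 0 0 0 0 0 / 0 0 0 0 0
t=7: a0@(0,1) a1@(0,1) a2@(0,1) a3@(0,1) a4@(0,1) a5@(0,1) a6@(0,1) a7@(0,1) a8@(0,1) | pheromone: 0 107 0 0 0 / 0 0 0 0 0 / 0 0 0 0 0 / 0 0 0 0 0 / 0 0 0 0 0
t=8: a0@(0,1) a1@(0,1) a2@(0,1) a3@(0,1) a4@(0,1) a5@(0,1) a6@(0,1) a7@(0,1) a8@(0,1) | pheromone: 0 124 0 0 0 / 0 0 0 0 0 / 0 0 0 0 0 / 0 0 0 0 0 / 0 0 0 0 0

(0, 1)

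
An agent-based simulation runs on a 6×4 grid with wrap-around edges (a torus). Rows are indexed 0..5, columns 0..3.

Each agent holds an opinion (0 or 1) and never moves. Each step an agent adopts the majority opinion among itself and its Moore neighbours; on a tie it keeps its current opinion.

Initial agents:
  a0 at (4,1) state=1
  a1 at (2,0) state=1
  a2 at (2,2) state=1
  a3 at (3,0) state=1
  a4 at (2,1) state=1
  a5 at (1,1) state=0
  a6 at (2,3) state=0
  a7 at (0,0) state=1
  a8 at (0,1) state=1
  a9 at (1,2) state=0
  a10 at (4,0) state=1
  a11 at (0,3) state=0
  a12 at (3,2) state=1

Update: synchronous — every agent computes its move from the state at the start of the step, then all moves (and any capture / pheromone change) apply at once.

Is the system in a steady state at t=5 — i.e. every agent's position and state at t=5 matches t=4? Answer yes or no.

t=1: a0@(4,1):1 a1@(2,0):1 a2@(2,2):1 a3@(3,0):1 a4@(2,1):1 a5@(1,1):1 a6@(2,3):1 a7@(0,0):1 a8@(0,1):1 a9@(1,2):0 a10@(4,0):1 a11@(0,3):0 a12@(3,2):1
t=2: a0@(4,1):1 a1@(2,0):1 a2@(2,2):1 a3@(3,0):1 a4@(2,1):1 a5@(1,1):1 a6@(2,3):1 a7@(0,0):1 a8@(0,1):1 a9@(1,2):1 a10@(4,0):1 a11@(0,3):0 a12@(3,2):1
t=3: a0@(4,1):1 a1@(2,0):1 a2@(2,2):1 a3@(3,0):1 a4@(2,1):1 a5@(1,1):1 a6@(2,3):1 a7@(0,0):1 a8@(0,1):1 a9@(1,2):1 a10@(4,0):1 a11@(0,3):1 a12@(3,2):1
t=4: (unchanged — steady state)

yes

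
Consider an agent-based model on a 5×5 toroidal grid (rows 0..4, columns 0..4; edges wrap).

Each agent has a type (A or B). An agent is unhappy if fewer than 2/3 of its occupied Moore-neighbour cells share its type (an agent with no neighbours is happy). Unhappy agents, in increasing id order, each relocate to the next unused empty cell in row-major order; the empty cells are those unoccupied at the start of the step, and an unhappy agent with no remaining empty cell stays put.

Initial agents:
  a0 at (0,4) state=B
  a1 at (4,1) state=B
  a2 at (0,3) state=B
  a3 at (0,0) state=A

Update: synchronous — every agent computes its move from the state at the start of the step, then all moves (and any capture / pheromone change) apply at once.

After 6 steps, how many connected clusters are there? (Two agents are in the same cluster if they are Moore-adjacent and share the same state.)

t=1: a0@(0,1):B a1@(0,2):B a2@(0,3):B a3@(1,0):A
t=2: a0@(0,0):B a1@(0,2):B a2@(0,3):B a3@(0,4):A
t=3: a0@(0,1):B a1@(0,2):B a2@(1,0):B a3@(1,1):A
t=4: a0@(0,1):B a1@(0,0):B a2@(0,3):B a3@(0,4):A
t=5: a0@(0,1):B a1@(0,2):B a2@(1,0):B a3@(1,1):A
t=6: a0@(0,1):B a1@(0,0):B a2@(0,3):B a3@(0,4):A

3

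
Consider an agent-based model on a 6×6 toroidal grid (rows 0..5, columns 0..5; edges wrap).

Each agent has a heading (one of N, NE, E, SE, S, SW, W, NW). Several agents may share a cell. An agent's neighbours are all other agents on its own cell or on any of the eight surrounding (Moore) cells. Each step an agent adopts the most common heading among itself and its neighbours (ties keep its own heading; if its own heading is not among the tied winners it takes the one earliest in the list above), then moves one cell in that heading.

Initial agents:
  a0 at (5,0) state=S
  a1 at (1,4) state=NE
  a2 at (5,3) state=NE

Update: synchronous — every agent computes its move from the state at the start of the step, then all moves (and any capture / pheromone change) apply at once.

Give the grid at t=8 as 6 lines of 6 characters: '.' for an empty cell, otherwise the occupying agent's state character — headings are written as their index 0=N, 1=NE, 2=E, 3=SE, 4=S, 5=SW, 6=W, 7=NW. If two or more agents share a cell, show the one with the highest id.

......
4.....
......
.....1
......
1.....

t=1: a0@(0,0):S a1@(0,5):NE a2@(4,4):NE
t=2: a0@(1,0):S a1@(5,0):NE a2@(3,5):NE
t=3: a0@(2,0):S a1@(4,1):NE a2@(2,0):NE
t=4: a0@(3,0):S a1@(3,2):NE a2@(1,1):NE
t=5: a0@(4,0):S a1@(2,3):NE a2@(0,2):NE
t=6: a0@(5,0):S a1@(1,4):NE a2@(5,3):NE
t=7: a0@(0,0):S a1@(0,5):NE a2@(4,4):NE
t=8: a0@(1,0):S a1@(5,0):NE a2@(3,5):NE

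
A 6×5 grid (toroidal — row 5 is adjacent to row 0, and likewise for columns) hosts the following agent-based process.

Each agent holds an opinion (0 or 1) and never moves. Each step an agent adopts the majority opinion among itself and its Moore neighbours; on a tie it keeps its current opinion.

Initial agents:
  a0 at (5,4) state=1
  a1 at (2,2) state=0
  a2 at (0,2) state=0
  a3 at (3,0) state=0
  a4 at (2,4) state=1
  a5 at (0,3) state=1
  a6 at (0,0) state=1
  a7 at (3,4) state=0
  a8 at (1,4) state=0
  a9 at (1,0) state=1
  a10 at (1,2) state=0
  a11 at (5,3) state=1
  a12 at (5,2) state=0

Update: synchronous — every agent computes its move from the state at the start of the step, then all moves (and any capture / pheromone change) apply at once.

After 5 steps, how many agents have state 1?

t=1: a0@(5,4):1 a1@(2,2):0 a2@(0,2):0 a3@(3,0):0 a4@(2,4):0 a5@(0,3):0 a6@(0,0):1 a7@(3,4):0 a8@(1,4):1 a9@(1,0):1 a10@(1,2):0 a11@(5,3):1 a12@(5,2):0
t=2: a0@(5,4):1 a1@(2,2):0 a2@(0,2):0 a3@(3,0):0 a4@(2,4):0 a5@(0,3):0 a6@(0,0):1 a7@(3,4):0 a8@(1,4):1 a9@(1,0):1 a10@(1,2):0 a11@(5,3):0 a12@(5,2):0
t=3: (unchanged — steady state)

4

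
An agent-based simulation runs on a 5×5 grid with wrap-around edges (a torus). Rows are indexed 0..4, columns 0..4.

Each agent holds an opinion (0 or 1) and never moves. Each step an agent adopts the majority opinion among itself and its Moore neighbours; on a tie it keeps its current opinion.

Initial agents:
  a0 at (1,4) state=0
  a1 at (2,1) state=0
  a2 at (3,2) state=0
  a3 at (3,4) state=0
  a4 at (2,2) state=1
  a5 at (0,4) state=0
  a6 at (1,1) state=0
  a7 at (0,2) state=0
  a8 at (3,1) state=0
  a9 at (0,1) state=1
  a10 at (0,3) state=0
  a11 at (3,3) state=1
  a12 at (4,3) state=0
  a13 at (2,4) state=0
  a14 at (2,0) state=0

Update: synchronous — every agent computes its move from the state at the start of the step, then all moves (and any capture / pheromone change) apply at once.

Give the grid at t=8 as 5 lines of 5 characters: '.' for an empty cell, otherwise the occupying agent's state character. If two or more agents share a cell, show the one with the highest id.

t=1: a0@(1,4):0 a1@(2,1):0 a2@(3,2):0 a3@(3,4):0 a4@(2,2):0 a5@(0,4):0 a6@(1,1):0 a7@(0,2):0 a8@(3,1):0 a9@(0,1):0 a10@(0,3):0 a11@(3,3):0 a12@(4,3):0 a13@(2,4):0 a14@(2,0):0
t=2: (unchanged — steady state)

.0000
.0..0
000.0
.0000
...0.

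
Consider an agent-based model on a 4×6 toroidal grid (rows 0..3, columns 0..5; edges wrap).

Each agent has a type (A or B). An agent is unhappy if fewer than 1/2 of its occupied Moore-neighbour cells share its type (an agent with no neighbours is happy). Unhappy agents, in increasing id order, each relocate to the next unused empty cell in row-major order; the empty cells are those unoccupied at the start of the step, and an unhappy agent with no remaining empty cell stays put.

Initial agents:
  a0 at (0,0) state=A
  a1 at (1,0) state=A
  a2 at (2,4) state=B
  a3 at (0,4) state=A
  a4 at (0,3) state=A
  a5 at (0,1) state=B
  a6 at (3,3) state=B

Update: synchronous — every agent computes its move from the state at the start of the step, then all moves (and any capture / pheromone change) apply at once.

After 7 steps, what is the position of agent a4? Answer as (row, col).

t=1: a0@(0,0):A a1@(1,0):A a2@(2,4):B a3@(0,4):A a4@(0,3):A a5@(0,2):B a6@(0,5):B
t=2: a0@(0,0):A a1@(1,0):A a2@(2,4):B a3@(0,4):A a4@(0,3):A a5@(0,1):B a6@(1,1):B
t=3: a0@(0,2):A a1@(0,5):A a2@(2,4):B a3@(0,4):A a4@(0,3):A a5@(1,2):B a6@(1,3):B
t=4: a0@(0,0):A a1@(0,5):A a2@(2,4):B a3@(0,4):A a4@(0,3):A a5@(0,1):B a6@(1,0):B
t=5: a0@(0,2):A a1@(0,5):A a2@(2,4):B a3@(0,4):A a4@(0,3):A a5@(0,1):B a6@(1,1):B
t=6: a0@(0,0):A a1@(0,5):A a2@(2,4):B a3@(0,4):A a4@(0,3):A a5@(0,1):B a6@(1,1):B
t=7: a0@(0,2):A a1@(0,5):A a2@(2,4):B a3@(0,4):A a4@(0,3):A a5@(0,1):B a6@(1,1):B

(0, 3)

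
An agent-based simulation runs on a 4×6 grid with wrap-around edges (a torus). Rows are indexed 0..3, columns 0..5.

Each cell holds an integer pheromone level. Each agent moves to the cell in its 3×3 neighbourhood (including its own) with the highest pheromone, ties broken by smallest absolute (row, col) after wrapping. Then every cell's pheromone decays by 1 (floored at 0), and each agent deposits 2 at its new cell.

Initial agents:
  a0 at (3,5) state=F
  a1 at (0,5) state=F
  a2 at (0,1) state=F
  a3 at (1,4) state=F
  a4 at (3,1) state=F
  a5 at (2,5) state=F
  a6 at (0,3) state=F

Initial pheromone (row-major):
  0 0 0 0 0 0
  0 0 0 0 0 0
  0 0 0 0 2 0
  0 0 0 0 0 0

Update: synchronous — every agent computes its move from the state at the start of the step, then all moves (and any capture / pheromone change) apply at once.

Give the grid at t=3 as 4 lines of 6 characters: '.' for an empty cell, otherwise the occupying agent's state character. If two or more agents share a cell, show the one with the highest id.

F.F...
......
....F.
......

t=1: a0@(2,4) a1@(0,0) a2@(0,0) a3@(2,4) a4@(0,0) a5@(2,4) a6@(0,2) | pheromone: 6 0 2 0 0 0 / 0 0 0 0 0 0 / 0 0 0 0 7 0 / 0 0 0 0 0 0
t=2: a0@(2,4) a1@(0,0) a2@(0,0) a3@(2,4) a4@(0,0) a5@(2,4) a6@(0,2) | pheromone: 11 0 3 0 0 0 / 0 0 0 0 0 0 / 0 0 0 0 12 0 / 0 0 0 0 0 0
t=3: a0@(2,4) a1@(0,0) a2@(0,0) a3@(2,4) a4@(0,0) a5@(2,4) a6@(0,2) | pheromone: 16 0 4 0 0 0 / 0 0 0 0 0 0 / 0 0 0 0 17 0 / 0 0 0 0 0 0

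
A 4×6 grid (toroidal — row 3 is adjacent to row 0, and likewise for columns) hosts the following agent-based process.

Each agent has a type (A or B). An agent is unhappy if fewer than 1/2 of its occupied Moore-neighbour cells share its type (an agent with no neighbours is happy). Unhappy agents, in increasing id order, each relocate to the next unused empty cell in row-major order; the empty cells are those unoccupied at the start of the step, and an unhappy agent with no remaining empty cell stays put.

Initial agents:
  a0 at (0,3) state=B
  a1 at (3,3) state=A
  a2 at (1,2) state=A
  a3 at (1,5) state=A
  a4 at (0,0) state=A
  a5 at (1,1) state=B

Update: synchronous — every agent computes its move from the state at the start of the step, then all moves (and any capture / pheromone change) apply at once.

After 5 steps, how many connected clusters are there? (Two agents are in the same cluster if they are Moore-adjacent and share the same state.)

t=1: a0@(0,1):B a1@(0,2):A a2@(0,4):A a3@(1,5):A a4@(0,0):A a5@(0,5):B
t=2: a0@(0,3):B a1@(1,0):A a2@(0,4):A a3@(1,5):A a4@(1,1):A a5@(1,2):B
t=3: (unchanged — steady state)

2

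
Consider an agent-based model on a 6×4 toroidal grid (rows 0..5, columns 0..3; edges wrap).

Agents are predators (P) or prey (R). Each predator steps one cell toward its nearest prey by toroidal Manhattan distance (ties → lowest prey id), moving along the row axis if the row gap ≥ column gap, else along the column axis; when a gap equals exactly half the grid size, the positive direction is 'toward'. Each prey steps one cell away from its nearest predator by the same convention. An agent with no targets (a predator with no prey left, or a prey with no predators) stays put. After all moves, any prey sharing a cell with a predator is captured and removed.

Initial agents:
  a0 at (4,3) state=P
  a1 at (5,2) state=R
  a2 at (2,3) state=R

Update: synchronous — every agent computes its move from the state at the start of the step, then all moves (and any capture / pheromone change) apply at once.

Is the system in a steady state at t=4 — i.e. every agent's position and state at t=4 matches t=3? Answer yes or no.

t=1: a0@(5,3):P a1@(0,2):R a2@(1,3):R
t=2: a0@(0,3):P a1@(1,2):R a2@(2,3):R
t=3: a0@(1,3):P a1@(2,2):R a2@(3,3):R
t=4: a0@(2,3):P a1@(3,2):R a2@(4,3):R

no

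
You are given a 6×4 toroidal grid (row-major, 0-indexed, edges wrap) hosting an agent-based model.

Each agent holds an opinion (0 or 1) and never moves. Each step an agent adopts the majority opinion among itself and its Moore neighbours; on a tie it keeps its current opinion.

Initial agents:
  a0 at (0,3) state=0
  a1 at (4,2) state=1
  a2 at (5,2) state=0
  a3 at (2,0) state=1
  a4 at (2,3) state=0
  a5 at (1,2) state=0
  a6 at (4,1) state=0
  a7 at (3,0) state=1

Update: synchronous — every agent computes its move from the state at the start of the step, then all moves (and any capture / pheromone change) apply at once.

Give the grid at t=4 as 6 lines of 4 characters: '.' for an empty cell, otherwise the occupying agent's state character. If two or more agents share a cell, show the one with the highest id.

t=1: a0@(0,3):0 a1@(4,2):0 a2@(5,2):0 a3@(2,0):1 a4@(2,3):0 a5@(1,2):0 a6@(4,1):0 a7@(3,0):1
t=2: (unchanged — steady state)

...0
..0.
1..0
1...
.00.
..0.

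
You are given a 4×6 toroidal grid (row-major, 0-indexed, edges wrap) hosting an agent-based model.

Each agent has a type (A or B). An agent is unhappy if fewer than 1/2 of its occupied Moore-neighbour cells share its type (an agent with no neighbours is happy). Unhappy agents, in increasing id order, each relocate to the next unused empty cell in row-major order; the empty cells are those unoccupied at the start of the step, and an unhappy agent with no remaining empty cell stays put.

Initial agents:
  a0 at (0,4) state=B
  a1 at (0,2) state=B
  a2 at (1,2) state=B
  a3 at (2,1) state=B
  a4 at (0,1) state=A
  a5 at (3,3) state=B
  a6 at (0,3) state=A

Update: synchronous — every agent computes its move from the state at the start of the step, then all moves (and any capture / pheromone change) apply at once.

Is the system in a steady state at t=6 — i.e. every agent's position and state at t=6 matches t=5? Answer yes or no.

yes

t=1: a0@(0,4):B a1@(0,2):B a2@(1,2):B a3@(2,1):B a4@(0,0):A a5@(3,3):B a6@(0,5):A
t=2: (unchanged — steady state)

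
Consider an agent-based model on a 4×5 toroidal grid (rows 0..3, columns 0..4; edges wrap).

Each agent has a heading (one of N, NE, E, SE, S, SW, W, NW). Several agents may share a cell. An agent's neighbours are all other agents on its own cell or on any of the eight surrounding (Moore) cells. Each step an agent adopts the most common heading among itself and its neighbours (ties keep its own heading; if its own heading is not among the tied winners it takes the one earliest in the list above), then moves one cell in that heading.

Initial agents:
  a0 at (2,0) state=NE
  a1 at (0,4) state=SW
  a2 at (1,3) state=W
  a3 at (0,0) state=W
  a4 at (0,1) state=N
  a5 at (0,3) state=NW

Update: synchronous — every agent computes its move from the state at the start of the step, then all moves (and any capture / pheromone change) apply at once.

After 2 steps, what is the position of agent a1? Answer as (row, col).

(0, 2)

t=1: a0@(1,1):NE a1@(0,3):W a2@(1,2):W a3@(0,4):W a4@(3,1):N a5@(3,2):NW
t=2: a0@(0,2):NE a1@(0,2):W a2@(1,1):W a3@(0,3):W a4@(2,1):N a5@(2,1):NW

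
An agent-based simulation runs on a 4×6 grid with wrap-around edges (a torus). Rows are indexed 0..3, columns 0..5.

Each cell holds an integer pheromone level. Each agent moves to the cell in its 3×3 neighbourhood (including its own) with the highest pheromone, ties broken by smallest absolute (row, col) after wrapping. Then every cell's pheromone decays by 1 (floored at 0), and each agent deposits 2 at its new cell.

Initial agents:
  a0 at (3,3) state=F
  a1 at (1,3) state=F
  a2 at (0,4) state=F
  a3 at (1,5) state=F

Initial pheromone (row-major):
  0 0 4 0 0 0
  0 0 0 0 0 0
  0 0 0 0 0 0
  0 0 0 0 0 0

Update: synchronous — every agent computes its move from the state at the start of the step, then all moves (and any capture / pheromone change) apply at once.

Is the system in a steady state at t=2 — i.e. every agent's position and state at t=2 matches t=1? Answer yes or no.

no

t=1: a0@(0,2) a1@(0,2) a2@(0,3) a3@(0,0) | pheromone: 2 0 7 2 0 0 / 0 0 0 0 0 0 / 0 0 0 0 0 0 / 0 0 0 0 0 0
t=2: a0@(0,2) a1@(0,2) a2@(0,2) a3@(0,0) | pheromone: 3 0 12 1 0 0 / 0 0 0 0 0 0 / 0 0 0 0 0 0 / 0 0 0 0 0 0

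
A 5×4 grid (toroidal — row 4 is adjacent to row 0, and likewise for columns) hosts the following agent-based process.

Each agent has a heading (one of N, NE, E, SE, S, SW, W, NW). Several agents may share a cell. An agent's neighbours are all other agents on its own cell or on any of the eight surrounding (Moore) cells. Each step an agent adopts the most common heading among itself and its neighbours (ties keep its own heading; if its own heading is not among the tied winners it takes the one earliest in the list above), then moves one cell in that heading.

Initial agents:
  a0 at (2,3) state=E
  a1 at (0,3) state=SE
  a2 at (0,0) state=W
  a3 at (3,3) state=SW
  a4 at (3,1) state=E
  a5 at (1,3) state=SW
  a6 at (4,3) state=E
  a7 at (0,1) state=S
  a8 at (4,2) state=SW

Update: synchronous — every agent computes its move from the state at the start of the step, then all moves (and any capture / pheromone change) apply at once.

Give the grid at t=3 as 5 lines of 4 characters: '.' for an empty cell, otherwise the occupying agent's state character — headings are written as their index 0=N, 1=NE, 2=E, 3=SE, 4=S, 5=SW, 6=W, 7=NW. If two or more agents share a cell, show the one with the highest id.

5...
5...
55.5
5..5
5...

t=1: a0@(3,2):SW a1@(1,2):SW a2@(0,3):W a3@(4,2):SW a4@(3,2):E a5@(2,2):SW a6@(0,2):SW a7@(1,1):S a8@(0,1):SW
t=2: a0@(4,1):SW a1@(2,1):SW a2@(1,2):SW a3@(0,1):SW a4@(4,1):SW a5@(3,1):SW a6@(1,1):SW a7@(2,0):SW a8@(1,0):SW
t=3: a0@(0,0):SW a1@(3,0):SW a2@(2,1):SW a3@(1,0):SW a4@(0,0):SW a5@(4,0):SW a6@(2,0):SW a7@(3,3):SW a8@(2,3):SW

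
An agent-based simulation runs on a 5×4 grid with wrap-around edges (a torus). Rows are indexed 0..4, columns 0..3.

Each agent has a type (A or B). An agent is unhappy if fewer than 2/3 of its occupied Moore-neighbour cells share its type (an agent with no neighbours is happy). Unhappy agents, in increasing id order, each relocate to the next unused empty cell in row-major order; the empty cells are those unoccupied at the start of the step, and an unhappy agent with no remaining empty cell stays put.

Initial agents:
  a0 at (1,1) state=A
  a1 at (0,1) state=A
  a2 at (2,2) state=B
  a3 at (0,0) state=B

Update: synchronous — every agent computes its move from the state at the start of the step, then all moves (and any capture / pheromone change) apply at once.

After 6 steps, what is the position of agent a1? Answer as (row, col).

t=1: a0@(0,2):A a1@(0,3):A a2@(1,0):B a3@(1,2):B
t=2: a0@(0,0):A a1@(0,1):A a2@(1,1):B a3@(1,3):B
t=3: a0@(0,2):A a1@(0,3):A a2@(1,0):B a3@(1,2):B
t=4: a0@(0,0):A a1@(0,1):A a2@(1,1):B a3@(1,3):B
t=5: a0@(0,2):A a1@(0,3):A a2@(1,0):B a3@(1,2):B
t=6: a0@(0,0):A a1@(0,1):A a2@(1,1):B a3@(1,3):B

(0, 1)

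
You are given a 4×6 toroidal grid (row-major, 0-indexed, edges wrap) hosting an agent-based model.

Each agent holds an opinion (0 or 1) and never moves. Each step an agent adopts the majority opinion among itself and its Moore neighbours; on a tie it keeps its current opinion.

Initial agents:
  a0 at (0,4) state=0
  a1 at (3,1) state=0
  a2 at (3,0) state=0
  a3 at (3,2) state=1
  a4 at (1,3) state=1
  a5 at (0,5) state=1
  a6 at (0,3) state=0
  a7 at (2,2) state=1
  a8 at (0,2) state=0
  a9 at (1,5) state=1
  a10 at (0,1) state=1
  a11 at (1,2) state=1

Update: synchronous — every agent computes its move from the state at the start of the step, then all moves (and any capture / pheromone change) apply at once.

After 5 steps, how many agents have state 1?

t=1: a0@(0,4):1 a1@(3,1):0 a2@(3,0):0 a3@(3,2):1 a4@(1,3):1 a5@(0,5):1 a6@(0,3):0 a7@(2,2):1 a8@(0,2):1 a9@(1,5):1 a10@(0,1):1 a11@(1,2):1
t=2: a0@(0,4):1 a1@(3,1):1 a2@(3,0):0 a3@(3,2):1 a4@(1,3):1 a5@(0,5):1 a6@(0,3):1 a7@(2,2):1 a8@(0,2):1 a9@(1,5):1 a10@(0,1):1 a11@(1,2):1
t=3: a0@(0,4):1 a1@(3,1):1 a2@(3,0):1 a3@(3,2):1 a4@(1,3):1 a5@(0,5):1 a6@(0,3):1 a7@(2,2):1 a8@(0,2):1 a9@(1,5):1 a10@(0,1):1 a11@(1,2):1
t=4: (unchanged — steady state)

12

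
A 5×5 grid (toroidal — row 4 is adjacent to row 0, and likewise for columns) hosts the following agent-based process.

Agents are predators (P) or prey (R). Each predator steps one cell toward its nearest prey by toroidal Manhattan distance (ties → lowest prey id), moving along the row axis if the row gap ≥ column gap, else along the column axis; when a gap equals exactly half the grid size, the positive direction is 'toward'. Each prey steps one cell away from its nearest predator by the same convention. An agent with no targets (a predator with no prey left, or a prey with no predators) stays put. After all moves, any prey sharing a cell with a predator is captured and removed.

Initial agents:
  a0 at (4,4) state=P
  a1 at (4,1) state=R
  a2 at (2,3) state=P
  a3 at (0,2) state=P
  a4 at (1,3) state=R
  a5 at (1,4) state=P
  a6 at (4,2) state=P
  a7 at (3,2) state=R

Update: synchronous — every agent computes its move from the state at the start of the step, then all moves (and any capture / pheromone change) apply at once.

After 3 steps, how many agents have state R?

t=1: a0@(4,0):P a2@(1,3):P a3@(4,2):P a4@(0,3):R a5@(1,3):P a6@(4,1):P a7@(2,2):R
t=2: a0@(4,4):P a2@(0,3):P a3@(0,2):P a4@(4,3):R a5@(0,3):P a6@(4,2):P a7@(3,2):R
t=3: a0@(4,3):P a2@(4,3):P a3@(4,2):P a5@(4,3):P a6@(4,3):P a7@(2,2):R

1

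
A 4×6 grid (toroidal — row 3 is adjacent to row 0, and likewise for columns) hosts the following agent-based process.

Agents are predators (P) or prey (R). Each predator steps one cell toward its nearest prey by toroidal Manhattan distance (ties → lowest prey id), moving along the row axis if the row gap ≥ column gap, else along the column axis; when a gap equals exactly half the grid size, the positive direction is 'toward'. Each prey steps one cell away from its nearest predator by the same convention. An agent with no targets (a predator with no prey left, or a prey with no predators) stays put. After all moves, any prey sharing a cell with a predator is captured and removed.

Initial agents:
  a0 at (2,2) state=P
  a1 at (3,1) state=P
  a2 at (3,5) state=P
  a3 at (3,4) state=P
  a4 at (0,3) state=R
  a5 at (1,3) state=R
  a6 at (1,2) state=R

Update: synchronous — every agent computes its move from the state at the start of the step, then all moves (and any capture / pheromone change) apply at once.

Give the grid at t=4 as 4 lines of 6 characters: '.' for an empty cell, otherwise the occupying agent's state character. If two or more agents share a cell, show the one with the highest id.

t=1: a0@(1,2):P a1@(3,2):P a2@(3,4):P a3@(0,4):P a4@(1,3):R a5@(0,3):R a6@(0,2):R
t=2: a0@(1,3):P a1@(0,2):P a2@(0,4):P a3@(0,3):P a4@(1,4):R a6@(3,2):R
t=3: a0@(1,4):P a1@(3,2):P a2@(1,4):P a3@(1,3):P a4@(1,5):R a6@(2,2):R
t=4: a0@(1,5):P a1@(2,2):P a2@(1,5):P a3@(1,4):P a4@(1,0):R a6@(1,2):R

......
R.R.PP
..P...
......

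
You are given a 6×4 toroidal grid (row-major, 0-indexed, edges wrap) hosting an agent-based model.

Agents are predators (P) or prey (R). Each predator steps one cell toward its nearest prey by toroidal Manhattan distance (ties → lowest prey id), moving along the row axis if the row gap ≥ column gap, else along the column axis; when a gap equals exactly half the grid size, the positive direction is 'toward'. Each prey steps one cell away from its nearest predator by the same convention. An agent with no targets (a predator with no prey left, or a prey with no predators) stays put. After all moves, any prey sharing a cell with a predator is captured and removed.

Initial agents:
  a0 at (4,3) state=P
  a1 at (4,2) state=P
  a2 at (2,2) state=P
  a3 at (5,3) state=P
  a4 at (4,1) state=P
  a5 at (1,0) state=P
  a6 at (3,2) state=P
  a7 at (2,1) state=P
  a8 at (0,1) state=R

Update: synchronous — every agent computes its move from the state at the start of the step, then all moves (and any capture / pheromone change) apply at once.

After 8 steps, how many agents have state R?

t=1: a0@(5,3):P a1@(5,2):P a2@(1,2):P a3@(5,0):P a4@(5,1):P a5@(0,0):P a6@(4,2):P a7@(1,1):P
t=2: (unchanged — steady state)

0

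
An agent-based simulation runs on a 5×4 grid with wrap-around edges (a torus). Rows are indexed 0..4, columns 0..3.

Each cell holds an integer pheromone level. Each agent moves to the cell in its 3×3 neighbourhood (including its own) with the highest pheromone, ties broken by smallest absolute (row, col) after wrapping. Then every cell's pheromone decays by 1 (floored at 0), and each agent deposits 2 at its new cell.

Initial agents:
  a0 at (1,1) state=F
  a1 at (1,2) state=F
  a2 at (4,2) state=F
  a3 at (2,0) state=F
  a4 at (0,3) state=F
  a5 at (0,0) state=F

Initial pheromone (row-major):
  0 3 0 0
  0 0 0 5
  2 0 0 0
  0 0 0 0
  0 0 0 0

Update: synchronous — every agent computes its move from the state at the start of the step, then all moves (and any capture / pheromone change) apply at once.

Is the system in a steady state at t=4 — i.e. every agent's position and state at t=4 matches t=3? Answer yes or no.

yes

t=1: a0@(0,1) a1@(1,3) a2@(0,1) a3@(1,3) a4@(1,3) a5@(1,3) | pheromone: 0 6 0 0 / 0 0 0 12 / 1 0 0 0 / 0 0 0 0 / 0 0 0 0
t=2: a0@(0,1) a1@(1,3) a2@(0,1) a3@(1,3) a4@(1,3) a5@(1,3) | pheromone: 0 9 0 0 / 0 0 0 19 / 0 0 0 0 / 0 0 0 0 / 0 0 0 0
t=3: a0@(0,1) a1@(1,3) a2@(0,1) a3@(1,3) a4@(1,3) a5@(1,3) | pheromone: 0 12 0 0 / 0 0 0 26 / 0 0 0 0 / 0 0 0 0 / 0 0 0 0
t=4: a0@(0,1) a1@(1,3) a2@(0,1) a3@(1,3) a4@(1,3) a5@(1,3) | pheromone: 0 15 0 0 / 0 0 0 33 / 0 0 0 0 / 0 0 0 0 / 0 0 0 0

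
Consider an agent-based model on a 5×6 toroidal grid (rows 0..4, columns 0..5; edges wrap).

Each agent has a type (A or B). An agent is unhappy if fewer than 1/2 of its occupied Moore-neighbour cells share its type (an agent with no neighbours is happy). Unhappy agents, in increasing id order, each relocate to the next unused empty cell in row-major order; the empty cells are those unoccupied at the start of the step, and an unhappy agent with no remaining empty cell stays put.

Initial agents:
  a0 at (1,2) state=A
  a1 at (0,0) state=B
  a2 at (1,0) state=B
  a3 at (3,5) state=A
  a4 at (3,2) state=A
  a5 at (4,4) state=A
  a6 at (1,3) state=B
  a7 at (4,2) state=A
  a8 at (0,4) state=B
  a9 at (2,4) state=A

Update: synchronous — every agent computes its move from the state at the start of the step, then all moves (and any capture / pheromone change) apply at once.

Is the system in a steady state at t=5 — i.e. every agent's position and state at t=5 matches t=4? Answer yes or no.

yes

t=1: a0@(0,1):A a1@(0,0):B a2@(1,0):B a3@(3,5):A a4@(3,2):A a5@(4,4):A a6@(0,2):B a7@(4,2):A a8@(0,4):B a9@(2,4):A
t=2: a0@(0,3):A a1@(0,0):B a2@(1,0):B a3@(3,5):A a4@(3,2):A a5@(4,4):A a6@(0,5):B a7@(4,2):A a8@(1,1):B a9@(2,4):A
t=3: (unchanged — steady state)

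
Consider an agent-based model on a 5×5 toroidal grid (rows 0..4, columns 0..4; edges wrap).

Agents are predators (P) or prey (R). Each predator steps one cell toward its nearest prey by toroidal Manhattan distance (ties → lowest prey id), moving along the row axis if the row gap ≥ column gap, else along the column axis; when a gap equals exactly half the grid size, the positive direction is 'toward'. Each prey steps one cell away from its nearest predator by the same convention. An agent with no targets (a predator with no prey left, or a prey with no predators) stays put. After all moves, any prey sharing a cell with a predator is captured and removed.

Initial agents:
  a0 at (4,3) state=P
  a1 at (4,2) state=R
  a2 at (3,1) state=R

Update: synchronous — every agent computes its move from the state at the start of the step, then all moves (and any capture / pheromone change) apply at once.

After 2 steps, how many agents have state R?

2

t=1: a0@(4,2):P a1@(4,1):R a2@(3,0):R
t=2: a0@(4,1):P a1@(4,0):R a2@(3,4):R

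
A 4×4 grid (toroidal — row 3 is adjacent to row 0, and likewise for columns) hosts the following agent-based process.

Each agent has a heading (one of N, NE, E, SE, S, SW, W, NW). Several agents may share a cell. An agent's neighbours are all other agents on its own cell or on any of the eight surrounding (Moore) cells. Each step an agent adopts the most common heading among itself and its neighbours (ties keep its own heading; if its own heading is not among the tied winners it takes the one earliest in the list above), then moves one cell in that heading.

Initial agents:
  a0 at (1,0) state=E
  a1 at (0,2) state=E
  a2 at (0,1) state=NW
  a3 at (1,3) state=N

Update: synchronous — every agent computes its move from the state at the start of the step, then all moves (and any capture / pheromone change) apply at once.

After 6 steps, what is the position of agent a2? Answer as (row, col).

(0, 3)

t=1: a0@(1,1):E a1@(0,3):E a2@(0,2):E a3@(1,0):E
t=2: a0@(1,2):E a1@(0,0):E a2@(0,3):E a3@(1,1):E
t=3: a0@(1,3):E a1@(0,1):E a2@(0,0):E a3@(1,2):E
t=4: a0@(1,0):E a1@(0,2):E a2@(0,1):E a3@(1,3):E
t=5: a0@(1,1):E a1@(0,3):E a2@(0,2):E a3@(1,0):E
t=6: a0@(1,2):E a1@(0,0):E a2@(0,3):E a3@(1,1):E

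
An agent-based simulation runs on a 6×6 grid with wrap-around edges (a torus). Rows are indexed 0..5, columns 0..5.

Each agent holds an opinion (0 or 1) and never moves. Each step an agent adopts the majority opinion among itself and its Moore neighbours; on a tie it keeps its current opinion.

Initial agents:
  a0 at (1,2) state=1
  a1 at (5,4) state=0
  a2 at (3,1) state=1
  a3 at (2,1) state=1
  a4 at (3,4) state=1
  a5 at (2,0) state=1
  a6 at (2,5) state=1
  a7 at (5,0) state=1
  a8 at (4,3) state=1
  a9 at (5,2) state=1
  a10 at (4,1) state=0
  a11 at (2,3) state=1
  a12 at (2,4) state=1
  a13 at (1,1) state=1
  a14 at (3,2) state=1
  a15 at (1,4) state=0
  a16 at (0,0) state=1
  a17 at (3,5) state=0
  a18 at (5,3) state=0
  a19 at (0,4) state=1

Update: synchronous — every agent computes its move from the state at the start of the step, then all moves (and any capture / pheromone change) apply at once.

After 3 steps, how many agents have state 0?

t=1: a0@(1,2):1 a1@(5,4):0 a2@(3,1):1 a3@(2,1):1 a4@(3,4):1 a5@(2,0):1 a6@(2,5):1 a7@(5,0):1 a8@(4,3):1 a9@(5,2):1 a10@(4,1):1 a11@(2,3):1 a12@(2,4):1 a13@(1,1):1 a14@(3,2):1 a15@(1,4):1 a16@(0,0):1 a17@(3,5):1 a18@(5,3):1 a19@(0,4):0
t=2: (unchanged — steady state)

2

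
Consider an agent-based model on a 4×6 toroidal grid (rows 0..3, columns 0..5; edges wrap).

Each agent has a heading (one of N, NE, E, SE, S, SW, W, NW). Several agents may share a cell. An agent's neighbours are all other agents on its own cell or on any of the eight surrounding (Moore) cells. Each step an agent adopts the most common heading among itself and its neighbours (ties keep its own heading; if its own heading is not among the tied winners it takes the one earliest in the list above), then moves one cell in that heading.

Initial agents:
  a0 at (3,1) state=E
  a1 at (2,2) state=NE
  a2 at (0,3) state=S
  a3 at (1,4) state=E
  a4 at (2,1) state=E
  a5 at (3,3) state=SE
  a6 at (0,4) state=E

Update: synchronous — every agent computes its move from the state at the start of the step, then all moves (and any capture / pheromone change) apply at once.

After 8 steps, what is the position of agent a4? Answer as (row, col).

t=1: a0@(3,2):E a1@(2,3):E a2@(0,4):E a3@(1,5):E a4@(2,2):E a5@(0,4):SE a6@(0,5):E
t=2: a0@(3,3):E a1@(2,4):E a2@(0,5):E a3@(1,0):E a4@(2,3):E a5@(0,5):E a6@(0,0):E
t=3: a0@(3,4):E a1@(2,5):E a2@(0,0):E a3@(1,1):E a4@(2,4):E a5@(0,0):E a6@(0,1):E
t=4: a0@(3,5):E a1@(2,0):E a2@(0,1):E a3@(1,2):E a4@(2,5):E a5@(0,1):E a6@(0,2):E
t=5: a0@(3,0):E a1@(2,1):E a2@(0,2):E a3@(1,3):E a4@(2,0):E a5@(0,2):E a6@(0,3):E
t=6: a0@(3,1):E a1@(2,2):E a2@(0,3):E a3@(1,4):E a4@(2,1):E a5@(0,3):E a6@(0,4):E
t=7: a0@(3,2):E a1@(2,3):E a2@(0,4):E a3@(1,5):E a4@(2,2):E a5@(0,4):E a6@(0,5):E
t=8: a0@(3,3):E a1@(2,4):E a2@(0,5):E a3@(1,0):E a4@(2,3):E a5@(0,5):E a6@(0,0):E

(2, 3)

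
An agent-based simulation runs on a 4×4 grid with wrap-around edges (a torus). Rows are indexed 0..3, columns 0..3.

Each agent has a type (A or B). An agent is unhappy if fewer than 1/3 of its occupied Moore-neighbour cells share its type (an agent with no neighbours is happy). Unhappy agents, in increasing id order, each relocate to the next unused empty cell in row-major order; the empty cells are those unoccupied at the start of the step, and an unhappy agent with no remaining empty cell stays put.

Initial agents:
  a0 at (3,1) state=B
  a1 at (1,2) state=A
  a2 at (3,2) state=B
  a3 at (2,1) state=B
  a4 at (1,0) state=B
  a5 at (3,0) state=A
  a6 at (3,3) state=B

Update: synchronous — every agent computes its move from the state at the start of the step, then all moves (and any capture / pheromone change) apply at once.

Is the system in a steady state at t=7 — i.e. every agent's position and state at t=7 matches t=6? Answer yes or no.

no

t=1: a0@(3,1):B a1@(0,0):A a2@(3,2):B a3@(2,1):B a4@(1,0):B a5@(0,1):A a6@(3,3):B
t=2: a0@(3,1):B a1@(0,2):A a2@(3,2):B a3@(2,1):B a4@(1,0):B a5@(0,3):A a6@(3,3):B
t=3: a0@(3,1):B a1@(0,0):A a2@(3,2):B a3@(2,1):B a4@(1,0):B a5@(0,1):A a6@(3,3):B
t=4: a0@(3,1):B a1@(0,2):A a2@(3,2):B a3@(2,1):B a4@(1,0):B a5@(0,3):A a6@(3,3):B
t=5: a0@(3,1):B a1@(0,0):A a2@(3,2):B a3@(2,1):B a4@(1,0):B a5@(0,1):A a6@(3,3):B
t=6: a0@(3,1):B a1@(0,2):A a2@(3,2):B a3@(2,1):B a4@(1,0):B a5@(0,3):A a6@(3,3):B
t=7: a0@(3,1):B a1@(0,0):A a2@(3,2):B a3@(2,1):B a4@(1,0):B a5@(0,1):A a6@(3,3):B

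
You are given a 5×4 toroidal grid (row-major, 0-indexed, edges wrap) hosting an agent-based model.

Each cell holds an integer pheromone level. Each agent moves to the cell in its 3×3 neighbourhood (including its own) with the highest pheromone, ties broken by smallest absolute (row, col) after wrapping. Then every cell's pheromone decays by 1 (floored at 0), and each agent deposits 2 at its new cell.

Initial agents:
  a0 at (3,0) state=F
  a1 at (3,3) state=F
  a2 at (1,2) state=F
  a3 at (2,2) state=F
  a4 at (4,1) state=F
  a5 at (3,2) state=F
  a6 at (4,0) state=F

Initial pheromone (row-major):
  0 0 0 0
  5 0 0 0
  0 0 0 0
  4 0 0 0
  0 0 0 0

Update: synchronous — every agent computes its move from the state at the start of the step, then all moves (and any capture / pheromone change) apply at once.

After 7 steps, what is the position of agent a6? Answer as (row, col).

(3, 0)

t=1: a0@(3,0) a1@(3,0) a2@(0,1) a3@(1,1) a4@(3,0) a5@(2,1) a6@(3,0) | pheromone: 0 2 0 0 / 4 2 0 0 / 0 2 0 0 / 11 0 0 0 / 0 0 0 0
t=2: a0@(3,0) a1@(3,0) a2@(1,0) a3@(1,0) a4@(3,0) a5@(3,0) a6@(3,0) | pheromone: 0 1 0 0 / 7 1 0 0 / 0 1 0 0 / 20 0 0 0 / 0 0 0 0
t=3: a0@(3,0) a1@(3,0) a2@(1,0) a3@(1,0) a4@(3,0) a5@(3,0) a6@(3,0) | pheromone: 0 0 0 0 / 10 0 0 0 / 0 0 0 0 / 29 0 0 0 / 0 0 0 0
t=4: a0@(3,0) a1@(3,0) a2@(1,0) a3@(1,0) a4@(3,0) a5@(3,0) a6@(3,0) | pheromone: 0 0 0 0 / 13 0 0 0 / 0 0 0 0 / 38 0 0 0 / 0 0 0 0
t=5: a0@(3,0) a1@(3,0) a2@(1,0) a3@(1,0) a4@(3,0) a5@(3,0) a6@(3,0) | pheromone: 0 0 0 0 / 16 0 0 0 / 0 0 0 0 / 47 0 0 0 / 0 0 0 0
t=6: a0@(3,0) a1@(3,0) a2@(1,0) a3@(1,0) a4@(3,0) a5@(3,0) a6@(3,0) | pheromone: 0 0 0 0 / 19 0 0 0 / 0 0 0 0 / 56 0 0 0 / 0 0 0 0
t=7: a0@(3,0) a1@(3,0) a2@(1,0) a3@(1,0) a4@(3,0) a5@(3,0) a6@(3,0) | pheromone: 0 0 0 0 / 22 0 0 0 / 0 0 0 0 / 65 0 0 0 / 0 0 0 0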